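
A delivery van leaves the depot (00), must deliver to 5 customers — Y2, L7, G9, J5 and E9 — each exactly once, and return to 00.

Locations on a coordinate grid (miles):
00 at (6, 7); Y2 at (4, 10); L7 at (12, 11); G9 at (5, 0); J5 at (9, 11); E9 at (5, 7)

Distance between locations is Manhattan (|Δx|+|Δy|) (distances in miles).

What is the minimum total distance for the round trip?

With 5 stops there are 5!/2 = 60 distinct round trips (a route and its reverse cost the same).
00 - Y2 - L7 - G9 - J5 - E9 - 00: 5+9+18+15+8+1 = 56
00 - Y2 - L7 - G9 - E9 - J5 - 00: 5+9+18+7+8+7 = 54
00 - Y2 - L7 - J5 - G9 - E9 - 00: 5+9+3+15+7+1 = 40
00 - Y2 - L7 - J5 - E9 - G9 - 00: 5+9+3+8+7+8 = 40
00 - Y2 - L7 - E9 - G9 - J5 - 00: 5+9+11+7+15+7 = 54
00 - Y2 - L7 - E9 - J5 - G9 - 00: 5+9+11+8+15+8 = 56
00 - Y2 - G9 - L7 - J5 - E9 - 00: 5+11+18+3+8+1 = 46
00 - Y2 - G9 - L7 - E9 - J5 - 00: 5+11+18+11+8+7 = 60
00 - Y2 - G9 - J5 - L7 - E9 - 00: 5+11+15+3+11+1 = 46
00 - Y2 - G9 - J5 - E9 - L7 - 00: 5+11+15+8+11+10 = 60
00 - Y2 - G9 - E9 - L7 - J5 - 00: 5+11+7+11+3+7 = 44
00 - Y2 - G9 - E9 - J5 - L7 - 00: 5+11+7+8+3+10 = 44
00 - Y2 - J5 - L7 - G9 - E9 - 00: 5+6+3+18+7+1 = 40
00 - Y2 - J5 - L7 - E9 - G9 - 00: 5+6+3+11+7+8 = 40
… (46 more)
00 - L7 - J5 - Y2 - G9 - E9 - 00: 10+3+6+11+7+1 = 38  ← best
The minimum is 38.
One optimal route: 00 → L7 → J5 → Y2 → G9 → E9 → 00 (or its reverse).

Shortest round trip = 38 miles.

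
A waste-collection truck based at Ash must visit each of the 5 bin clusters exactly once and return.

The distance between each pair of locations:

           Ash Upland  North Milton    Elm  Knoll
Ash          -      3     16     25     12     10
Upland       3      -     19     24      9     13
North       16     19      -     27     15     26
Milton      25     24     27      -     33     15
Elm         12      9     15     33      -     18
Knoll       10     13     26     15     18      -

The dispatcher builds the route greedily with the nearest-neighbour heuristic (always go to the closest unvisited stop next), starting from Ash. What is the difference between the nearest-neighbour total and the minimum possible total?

Excess over optimum: 14.

Ash: Upland=3, Knoll=10, Elm=12, North=16, Milton=25 ⇒ Upland
Upland: Elm=9, Knoll=13, North=19, Milton=24 ⇒ Elm
Elm: North=15, Knoll=18, Milton=33 ⇒ North
North: Knoll=26, Milton=27 ⇒ Knoll
Knoll: Milton=15 ⇒ Milton
NN route Ash → Upland → Elm → North → Knoll → Milton → Ash costs 93.
Optimal: Ash → Upland → Elm → North → Milton → Knoll → Ash costs 79 (by enumerating all 60 distinct tours).
Excess = 93 − 79 = 14.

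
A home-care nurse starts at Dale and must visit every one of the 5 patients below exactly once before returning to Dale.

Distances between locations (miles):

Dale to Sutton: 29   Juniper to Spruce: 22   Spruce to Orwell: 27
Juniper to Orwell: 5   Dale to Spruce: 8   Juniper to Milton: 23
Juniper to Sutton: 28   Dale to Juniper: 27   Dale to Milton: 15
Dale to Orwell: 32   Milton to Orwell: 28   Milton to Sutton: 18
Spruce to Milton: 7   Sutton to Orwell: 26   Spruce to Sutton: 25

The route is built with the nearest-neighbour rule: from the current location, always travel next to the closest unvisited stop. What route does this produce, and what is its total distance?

Nearest-neighbour total = 91 miles; route Dale → Spruce → Milton → Sutton → Orwell → Juniper → Dale.

At Dale the remaining stops are Spruce 8, Milton 15, Juniper 27, Sutton 29, Orwell 32; go to Spruce.
At Spruce the remaining stops are Milton 7, Juniper 22, Sutton 25, Orwell 27; go to Milton.
At Milton the remaining stops are Sutton 18, Juniper 23, Orwell 28; go to Sutton.
At Sutton the remaining stops are Orwell 26, Juniper 28; go to Orwell.
At Orwell the remaining stops are Juniper 5; go to Juniper.
Return Juniper→Dale: 27.
Total = 8 + 7 + 18 + 26 + 5 + 27 = 91.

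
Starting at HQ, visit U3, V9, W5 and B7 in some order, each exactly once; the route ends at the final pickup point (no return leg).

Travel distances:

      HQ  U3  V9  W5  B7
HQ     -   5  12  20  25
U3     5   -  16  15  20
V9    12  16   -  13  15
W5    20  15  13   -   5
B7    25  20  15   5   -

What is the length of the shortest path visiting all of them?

There are 4! = 24 possible orderings.
HQ - U3 - V9 - W5 - B7: 5+16+13+5 = 39
HQ - U3 - V9 - B7 - W5: 5+16+15+5 = 41
HQ - U3 - W5 - V9 - B7: 5+15+13+15 = 48
HQ - U3 - W5 - B7 - V9: 5+15+5+15 = 40
HQ - U3 - B7 - V9 - W5: 5+20+15+13 = 53
HQ - U3 - B7 - W5 - V9: 5+20+5+13 = 43
HQ - V9 - U3 - W5 - B7: 12+16+15+5 = 48
HQ - V9 - U3 - B7 - W5: 12+16+20+5 = 53
HQ - V9 - W5 - U3 - B7: 12+13+15+20 = 60
HQ - V9 - W5 - B7 - U3: 12+13+5+20 = 50
HQ - V9 - B7 - U3 - W5: 12+15+20+15 = 62
HQ - V9 - B7 - W5 - U3: 12+15+5+15 = 47
HQ - W5 - U3 - V9 - B7: 20+15+16+15 = 66
HQ - W5 - U3 - B7 - V9: 20+15+20+15 = 70
… (10 more)
The minimum is 39.
One shortest path: HQ → U3 → V9 → W5 → B7.

Shortest open route: 39.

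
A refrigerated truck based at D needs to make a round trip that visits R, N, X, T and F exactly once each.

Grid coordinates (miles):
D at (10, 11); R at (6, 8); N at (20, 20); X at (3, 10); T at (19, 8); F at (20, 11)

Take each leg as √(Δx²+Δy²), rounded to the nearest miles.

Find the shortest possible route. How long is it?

Minimum total distance: 49 miles.

With 5 stops there are 5!/2 = 60 distinct round trips (a route and its reverse cost the same).
D - R - N - X - T - F - D: 5+18+20+16+3+10 = 72
D - R - N - X - F - T - D: 5+18+20+17+3+9 = 72
D - R - N - T - X - F - D: 5+18+12+16+17+10 = 78
D - R - N - T - F - X - D: 5+18+12+3+17+7 = 62
D - R - N - F - X - T - D: 5+18+9+17+16+9 = 74
D - R - N - F - T - X - D: 5+18+9+3+16+7 = 58
D - R - X - N - T - F - D: 5+4+20+12+3+10 = 54
D - R - X - N - F - T - D: 5+4+20+9+3+9 = 50
D - R - X - T - N - F - D: 5+4+16+12+9+10 = 56
D - R - X - T - F - N - D: 5+4+16+3+9+13 = 50
D - R - X - F - N - T - D: 5+4+17+9+12+9 = 56
D - R - X - F - T - N - D: 5+4+17+3+12+13 = 54
D - R - T - N - X - F - D: 5+13+12+20+17+10 = 77
D - R - T - N - F - X - D: 5+13+12+9+17+7 = 63
… (46 more)
D - N - F - T - R - X - D: 13+9+3+13+4+7 = 49  ← best
The minimum is 49.
One optimal route: D → N → F → T → R → X → D (or its reverse).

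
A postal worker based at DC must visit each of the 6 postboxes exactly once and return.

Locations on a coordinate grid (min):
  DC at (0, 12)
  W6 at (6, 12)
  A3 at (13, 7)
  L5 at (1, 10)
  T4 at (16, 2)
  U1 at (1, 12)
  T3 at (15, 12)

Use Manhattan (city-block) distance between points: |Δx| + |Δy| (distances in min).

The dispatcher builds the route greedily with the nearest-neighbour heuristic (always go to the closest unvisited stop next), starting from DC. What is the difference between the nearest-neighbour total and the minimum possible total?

8 min longer than the optimal tour.

From DC: U1=1, L5=3, W6=6, T3=15, A3=18, T4=26 → choose U1 (1).
From U1: L5=2, W6=5, T3=14, A3=17, T4=25 → choose L5 (2).
From L5: W6=7, A3=15, T3=16, T4=23 → choose W6 (7).
From W6: T3=9, A3=12, T4=20 → choose T3 (9).
From T3: A3=7, T4=11 → choose A3 (7).
From A3: T4=8 → choose T4 (8).
NN route DC → U1 → L5 → W6 → T3 → A3 → T4 → DC costs 60.
Optimal: DC → W6 → T3 → T4 → A3 → L5 → U1 → DC costs 52 (by enumerating all 360 distinct tours).
Excess = 60 − 52 = 8.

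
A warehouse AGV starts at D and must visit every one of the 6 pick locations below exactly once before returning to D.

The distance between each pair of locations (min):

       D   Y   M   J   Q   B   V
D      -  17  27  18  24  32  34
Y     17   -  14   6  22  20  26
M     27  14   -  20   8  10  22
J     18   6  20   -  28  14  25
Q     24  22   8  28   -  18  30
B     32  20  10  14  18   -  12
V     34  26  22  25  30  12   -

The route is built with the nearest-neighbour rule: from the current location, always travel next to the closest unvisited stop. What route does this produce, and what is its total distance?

D → [Y:17 / J:18 / Q:24 / M:27 / B:32 / V:34] → Y (17)
Y → [J:6 / M:14 / B:20 / Q:22 / V:26] → J (6)
J → [B:14 / M:20 / V:25 / Q:28] → B (14)
B → [M:10 / V:12 / Q:18] → M (10)
M → [Q:8 / V:22] → Q (8)
Q → [V:30] → V (30)
Return V→D: 34.
Total = 17 + 6 + 14 + 10 + 8 + 30 + 34 = 119.

119 min along D → Y → J → B → M → Q → V → D.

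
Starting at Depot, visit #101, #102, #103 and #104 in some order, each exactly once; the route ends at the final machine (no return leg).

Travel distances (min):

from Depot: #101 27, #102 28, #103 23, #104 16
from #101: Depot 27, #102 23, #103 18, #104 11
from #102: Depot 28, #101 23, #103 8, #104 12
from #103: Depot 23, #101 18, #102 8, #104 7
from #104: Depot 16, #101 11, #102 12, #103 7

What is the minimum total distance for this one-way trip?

Shortest open route: 53 min.

There are 4! = 24 possible orderings.
Depot → #101 → #102 → #103 → #104: 27+23+8+7 = 65
Depot → #101 → #102 → #104 → #103: 27+23+12+7 = 69
Depot → #101 → #103 → #102 → #104: 27+18+8+12 = 65
Depot → #101 → #103 → #104 → #102: 27+18+7+12 = 64
Depot → #101 → #104 → #102 → #103: 27+11+12+8 = 58
Depot → #101 → #104 → #103 → #102: 27+11+7+8 = 53
Depot → #102 → #101 → #103 → #104: 28+23+18+7 = 76
Depot → #102 → #101 → #104 → #103: 28+23+11+7 = 69
Depot → #102 → #103 → #101 → #104: 28+8+18+11 = 65
Depot → #102 → #103 → #104 → #101: 28+8+7+11 = 54
Depot → #102 → #104 → #101 → #103: 28+12+11+18 = 69
Depot → #102 → #104 → #103 → #101: 28+12+7+18 = 65
Depot → #103 → #101 → #102 → #104: 23+18+23+12 = 76
Depot → #103 → #101 → #104 → #102: 23+18+11+12 = 64
… (10 more)
The minimum is 53.
One shortest path: Depot → #101 → #104 → #103 → #102.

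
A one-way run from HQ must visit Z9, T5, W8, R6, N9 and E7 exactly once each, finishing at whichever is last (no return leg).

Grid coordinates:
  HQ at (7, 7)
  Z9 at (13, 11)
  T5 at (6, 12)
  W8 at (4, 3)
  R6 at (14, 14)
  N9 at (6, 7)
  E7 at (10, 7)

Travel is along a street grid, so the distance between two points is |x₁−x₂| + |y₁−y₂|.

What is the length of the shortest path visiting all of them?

There are 6! = 720 possible orderings.
HQ - Z9 - T5 - W8 - R6 - N9 - E7: 10+8+11+21+15+4 = 69
HQ - Z9 - T5 - W8 - R6 - E7 - N9: 10+8+11+21+11+4 = 65
HQ - Z9 - T5 - W8 - N9 - R6 - E7: 10+8+11+6+15+11 = 61
HQ - Z9 - T5 - W8 - N9 - E7 - R6: 10+8+11+6+4+11 = 50
HQ - Z9 - T5 - W8 - E7 - R6 - N9: 10+8+11+10+11+15 = 65
HQ - Z9 - T5 - W8 - E7 - N9 - R6: 10+8+11+10+4+15 = 58
HQ - Z9 - T5 - R6 - W8 - N9 - E7: 10+8+10+21+6+4 = 59
HQ - Z9 - T5 - R6 - W8 - E7 - N9: 10+8+10+21+10+4 = 63
… (712 more)
HQ - E7 - Z9 - R6 - T5 - N9 - W8: 3+7+4+10+5+6 = 35  ← best
The minimum is 35.
One shortest path: HQ → E7 → Z9 → R6 → T5 → N9 → W8.

Shortest open route: 35.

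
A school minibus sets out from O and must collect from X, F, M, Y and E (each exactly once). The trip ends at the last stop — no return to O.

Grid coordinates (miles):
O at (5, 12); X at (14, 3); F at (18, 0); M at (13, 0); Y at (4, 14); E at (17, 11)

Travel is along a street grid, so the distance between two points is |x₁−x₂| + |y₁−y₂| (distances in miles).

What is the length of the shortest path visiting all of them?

Minimum one-way distance = 39 miles.

There are 5! = 120 possible orderings.
O→X→F→M→Y→E: 18+7+5+23+16 = 69
O→X→F→M→E→Y: 18+7+5+15+16 = 61
O→X→F→Y→M→E: 18+7+28+23+15 = 91
O→X→F→Y→E→M: 18+7+28+16+15 = 84
O→X→F→E→M→Y: 18+7+12+15+23 = 75
O→X→F→E→Y→M: 18+7+12+16+23 = 76
O→X→M→F→Y→E: 18+4+5+28+16 = 71
O→X→M→F→E→Y: 18+4+5+12+16 = 55
O→X→M→Y→F→E: 18+4+23+28+12 = 85
O→X→M→Y→E→F: 18+4+23+16+12 = 73
O→X→M→E→F→Y: 18+4+15+12+28 = 77
O→X→M→E→Y→F: 18+4+15+16+28 = 81
O→X→Y→F→M→E: 18+21+28+5+15 = 87
O→X→Y→F→E→M: 18+21+28+12+15 = 94
… (106 more)
O→Y→E→X→M→F: 3+16+11+4+5 = 39  ← best
The minimum is 39.
One shortest path: O → Y → E → X → M → F.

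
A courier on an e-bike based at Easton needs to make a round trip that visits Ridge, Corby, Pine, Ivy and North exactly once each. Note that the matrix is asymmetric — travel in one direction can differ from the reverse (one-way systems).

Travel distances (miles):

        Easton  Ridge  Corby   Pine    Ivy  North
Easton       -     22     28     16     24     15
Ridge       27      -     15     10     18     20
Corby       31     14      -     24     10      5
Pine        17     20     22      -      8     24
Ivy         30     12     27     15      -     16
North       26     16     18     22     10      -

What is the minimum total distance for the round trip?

Easton-Ridge-Corby-Pine-Ivy-North-Easton: 22+15+24+8+16+26 = 111
Easton-Ridge-Corby-Pine-North-Ivy-Easton: 22+15+24+24+10+30 = 125
Easton-Ridge-Corby-Ivy-Pine-North-Easton: 22+15+10+15+24+26 = 112
Easton-Ridge-Corby-Ivy-North-Pine-Easton: 22+15+10+16+22+17 = 102
Easton-Ridge-Corby-North-Pine-Ivy-Easton: 22+15+5+22+8+30 = 102
Easton-Ridge-Corby-North-Ivy-Pine-Easton: 22+15+5+10+15+17 = 84
Easton-Ridge-Pine-Corby-Ivy-North-Easton: 22+10+22+10+16+26 = 106
Easton-Ridge-Pine-Corby-North-Ivy-Easton: 22+10+22+5+10+30 = 99
Easton-Ridge-Pine-Ivy-Corby-North-Easton: 22+10+8+27+5+26 = 98
Easton-Ridge-Pine-Ivy-North-Corby-Easton: 22+10+8+16+18+31 = 105
Easton-Ridge-Pine-North-Corby-Ivy-Easton: 22+10+24+18+10+30 = 114
Easton-Ridge-Pine-North-Ivy-Corby-Easton: 22+10+24+10+27+31 = 124
Easton-Ridge-Ivy-Corby-Pine-North-Easton: 22+18+27+24+24+26 = 141
Easton-Ridge-Ivy-Corby-North-Pine-Easton: 22+18+27+5+22+17 = 111
… (106 more)
Easton-Corby-North-Ivy-Ridge-Pine-Easton: 28+5+10+12+10+17 = 82  ← best
The minimum is 82.
One optimal route: Easton → Corby → North → Ivy → Ridge → Pine → Easton.

82 miles — the shortest possible round trip.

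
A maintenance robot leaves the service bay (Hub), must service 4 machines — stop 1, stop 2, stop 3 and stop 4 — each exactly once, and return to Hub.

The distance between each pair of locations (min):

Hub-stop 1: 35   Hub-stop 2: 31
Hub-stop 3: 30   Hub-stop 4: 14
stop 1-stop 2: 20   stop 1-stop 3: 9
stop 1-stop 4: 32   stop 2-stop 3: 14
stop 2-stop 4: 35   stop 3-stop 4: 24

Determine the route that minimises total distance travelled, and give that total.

Hub → stop 1 → stop 2 → stop 3 → stop 4 → Hub: 35+20+14+24+14 = 107
Hub → stop 1 → stop 2 → stop 4 → stop 3 → Hub: 35+20+35+24+30 = 144
Hub → stop 1 → stop 3 → stop 2 → stop 4 → Hub: 35+9+14+35+14 = 107
Hub → stop 1 → stop 3 → stop 4 → stop 2 → Hub: 35+9+24+35+31 = 134
Hub → stop 1 → stop 4 → stop 2 → stop 3 → Hub: 35+32+35+14+30 = 146
Hub → stop 1 → stop 4 → stop 3 → stop 2 → Hub: 35+32+24+14+31 = 136
Hub → stop 2 → stop 1 → stop 3 → stop 4 → Hub: 31+20+9+24+14 = 98
Hub → stop 2 → stop 1 → stop 4 → stop 3 → Hub: 31+20+32+24+30 = 137
Hub → stop 2 → stop 3 → stop 1 → stop 4 → Hub: 31+14+9+32+14 = 100
Hub → stop 2 → stop 4 → stop 1 → stop 3 → Hub: 31+35+32+9+30 = 137
Hub → stop 3 → stop 1 → stop 2 → stop 4 → Hub: 30+9+20+35+14 = 108
Hub → stop 3 → stop 2 → stop 1 → stop 4 → Hub: 30+14+20+32+14 = 110
The minimum is 98.
One optimal route: Hub → stop 2 → stop 1 → stop 3 → stop 4 → Hub (or its reverse).

98 min — the shortest possible round trip.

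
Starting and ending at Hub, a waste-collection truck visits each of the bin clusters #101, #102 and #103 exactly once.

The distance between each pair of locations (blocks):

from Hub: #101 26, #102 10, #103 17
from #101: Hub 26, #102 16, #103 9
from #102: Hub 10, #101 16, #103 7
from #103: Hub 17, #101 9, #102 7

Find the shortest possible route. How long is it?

With 3 stops there are 3!/2 = 3 distinct round trips (a route and its reverse cost the same).
Hub→#101→#102→#103→Hub: 26+16+7+17 = 66
Hub→#101→#103→#102→Hub: 26+9+7+10 = 52
Hub→#102→#101→#103→Hub: 10+16+9+17 = 52
The minimum is 52.
One optimal route: Hub → #101 → #103 → #102 → Hub (or its reverse).

Minimum total distance: 52 blocks.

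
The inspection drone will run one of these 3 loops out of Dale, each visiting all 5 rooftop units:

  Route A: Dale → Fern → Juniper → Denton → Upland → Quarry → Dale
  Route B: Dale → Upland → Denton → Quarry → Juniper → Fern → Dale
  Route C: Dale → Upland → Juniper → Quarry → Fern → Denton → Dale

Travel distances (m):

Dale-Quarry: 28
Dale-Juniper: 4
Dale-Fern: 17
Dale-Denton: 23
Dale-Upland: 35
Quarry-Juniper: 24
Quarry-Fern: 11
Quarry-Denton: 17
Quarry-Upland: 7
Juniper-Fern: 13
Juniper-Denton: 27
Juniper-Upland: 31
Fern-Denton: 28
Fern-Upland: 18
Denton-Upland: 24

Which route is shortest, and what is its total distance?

Shortest is Route A, total 116 m.

Route A: 17 + 13 + 27 + 24 + 7 + 28 = 116
Route B: 35 + 24 + 17 + 24 + 13 + 17 = 130
Route C: 35 + 31 + 24 + 11 + 28 + 23 = 152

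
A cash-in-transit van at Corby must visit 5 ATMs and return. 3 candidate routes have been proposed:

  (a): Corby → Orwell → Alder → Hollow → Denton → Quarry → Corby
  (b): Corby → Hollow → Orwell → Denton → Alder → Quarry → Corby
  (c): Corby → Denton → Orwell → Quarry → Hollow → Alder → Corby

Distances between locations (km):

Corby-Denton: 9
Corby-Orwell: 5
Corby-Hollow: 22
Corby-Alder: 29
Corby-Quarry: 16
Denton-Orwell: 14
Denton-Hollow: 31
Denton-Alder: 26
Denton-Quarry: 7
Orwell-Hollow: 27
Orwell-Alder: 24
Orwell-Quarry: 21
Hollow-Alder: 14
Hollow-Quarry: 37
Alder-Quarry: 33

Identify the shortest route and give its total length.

97 km — (a) is the shortest.

(a): 5 + 24 + 14 + 31 + 7 + 16 = 97
(b): 22 + 27 + 14 + 26 + 33 + 16 = 138
(c): 9 + 14 + 21 + 37 + 14 + 29 = 124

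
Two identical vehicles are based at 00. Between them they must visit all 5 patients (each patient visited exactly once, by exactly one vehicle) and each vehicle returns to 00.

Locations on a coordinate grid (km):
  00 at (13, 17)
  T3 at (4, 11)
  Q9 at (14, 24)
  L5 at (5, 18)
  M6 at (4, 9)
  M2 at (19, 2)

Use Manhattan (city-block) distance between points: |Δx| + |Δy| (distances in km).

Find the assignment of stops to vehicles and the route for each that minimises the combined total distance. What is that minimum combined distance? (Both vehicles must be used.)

There are 2^4 − 1 = 15 ways to divide the 5 stops into two non-empty groups. For each, the best each vehicle can do is its own shortest tour through its group:
  {T3} + {Q9, L5, M6, M2}: 30 + 76 = 106
  {Q9} + {T3, L5, M6, M2}: 16 + 62 = 78
  {T3, Q9} + {L5, M6, M2}: 46 + 62 = 108
  {L5} + {T3, Q9, M6, M2}: 18 + 74 = 92
  {T3, L5} + {Q9, M6, M2}: 32 + 74 = 106
  {Q9, L5} + {T3, M6, M2}: 32 + 60 = 92
  … (15 splits in total)
Best: vehicle 1 00 → Q9 → 00 = 16; vehicle 2 00 → L5 → T3 → M6 → M2 → 00 = 62; combined 78.

Minimum combined distance: 78 km.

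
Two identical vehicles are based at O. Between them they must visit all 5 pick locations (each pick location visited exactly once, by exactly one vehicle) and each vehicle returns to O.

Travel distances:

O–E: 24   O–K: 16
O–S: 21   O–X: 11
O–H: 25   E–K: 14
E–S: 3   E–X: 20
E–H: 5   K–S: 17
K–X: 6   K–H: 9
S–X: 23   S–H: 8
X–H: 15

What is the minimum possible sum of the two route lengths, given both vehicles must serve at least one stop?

Minimum combined distance: 76.

Check every non-empty split of the stops between the two vehicles; for each half take its own optimal tour:
  {E} + {K, S, X, H}: 48 + 55 = 103
  {K} + {E, S, X, H}: 32 + 55 = 87
  {E, K} + {S, X, H}: 54 + 55 = 109
  {S} + {E, K, X, H}: 42 + 55 = 97
  {E, S} + {K, X, H}: 48 + 51 = 99
  {K, S} + {E, X, H}: 54 + 55 = 109
  … (15 splits in total)
  {X} + {E, K, S, H}: 22 + 54 = 76  ← best
Best: vehicle 1 O → X → O = 22; vehicle 2 O → K → H → E → S → O = 54; combined 76.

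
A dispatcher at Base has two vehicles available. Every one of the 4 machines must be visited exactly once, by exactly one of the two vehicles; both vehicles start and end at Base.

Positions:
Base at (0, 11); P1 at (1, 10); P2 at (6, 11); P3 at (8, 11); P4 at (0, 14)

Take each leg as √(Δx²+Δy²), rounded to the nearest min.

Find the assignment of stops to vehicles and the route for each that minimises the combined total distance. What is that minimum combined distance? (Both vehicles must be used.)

There are 2^3 − 1 = 7 ways to divide the 4 stops into two non-empty groups. For each, the best each vehicle can do is its own shortest tour through its group:
  {P1} + {P2, P3, P4}: 2 + 20 = 22
  {P2} + {P1, P3, P4}: 12 + 20 = 32
  {P1, P2} + {P3, P4}: 12 + 20 = 32
  {P3} + {P1, P2, P4}: 16 + 16 = 32
  {P1, P3} + {P2, P4}: 16 + 16 = 32
  {P2, P3} + {P1, P4}: 16 + 8 = 24
  … (7 splits in total)
Best: vehicle 1 Base → P1 → Base = 2; vehicle 2 Base → P2 → P3 → P4 → Base = 20; combined 22.

Minimum combined distance: 22 min.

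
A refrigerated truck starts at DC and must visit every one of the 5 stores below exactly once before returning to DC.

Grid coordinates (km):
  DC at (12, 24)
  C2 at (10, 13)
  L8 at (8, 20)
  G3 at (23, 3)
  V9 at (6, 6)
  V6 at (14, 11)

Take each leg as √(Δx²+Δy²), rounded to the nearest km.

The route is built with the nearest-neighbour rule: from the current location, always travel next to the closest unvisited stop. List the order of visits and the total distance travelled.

67 km along DC → L8 → C2 → V6 → V9 → G3 → DC.

DC → [L8:6 / C2:11 / V6:13 / V9:19 / G3:24] → L8 (6)
L8 → [C2:7 / V6:11 / V9:14 / G3:23] → C2 (7)
C2 → [V6:4 / V9:8 / G3:16] → V6 (4)
V6 → [V9:9 / G3:12] → V9 (9)
V9 → [G3:17] → G3 (17)
Return G3→DC: 24.
Total = 6 + 7 + 4 + 9 + 17 + 24 = 67.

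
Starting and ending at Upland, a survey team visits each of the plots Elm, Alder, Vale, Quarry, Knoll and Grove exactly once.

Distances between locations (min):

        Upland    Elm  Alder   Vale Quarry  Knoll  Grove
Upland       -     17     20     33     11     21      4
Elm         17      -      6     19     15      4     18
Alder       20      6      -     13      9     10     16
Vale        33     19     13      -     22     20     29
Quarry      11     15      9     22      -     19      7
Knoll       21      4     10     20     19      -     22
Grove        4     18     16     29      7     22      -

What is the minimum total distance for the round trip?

With 6 stops there are 6!/2 = 360 distinct round trips (a route and its reverse cost the same).
Upland - Elm - Alder - Vale - Quarry - Knoll - Grove - Upland: 17+6+13+22+19+22+4 = 103
Upland - Elm - Alder - Vale - Quarry - Grove - Knoll - Upland: 17+6+13+22+7+22+21 = 108
Upland - Elm - Alder - Vale - Knoll - Quarry - Grove - Upland: 17+6+13+20+19+7+4 = 86
Upland - Elm - Alder - Vale - Knoll - Grove - Quarry - Upland: 17+6+13+20+22+7+11 = 96
Upland - Elm - Alder - Vale - Grove - Quarry - Knoll - Upland: 17+6+13+29+7+19+21 = 112
Upland - Elm - Alder - Vale - Grove - Knoll - Quarry - Upland: 17+6+13+29+22+19+11 = 117
Upland - Elm - Alder - Quarry - Vale - Knoll - Grove - Upland: 17+6+9+22+20+22+4 = 100
Upland - Elm - Alder - Quarry - Vale - Grove - Knoll - Upland: 17+6+9+22+29+22+21 = 126
… (352 more)
Upland - Elm - Knoll - Vale - Alder - Quarry - Grove - Upland: 17+4+20+13+9+7+4 = 74  ← best
The minimum is 74.
One optimal route: Upland → Elm → Knoll → Vale → Alder → Quarry → Grove → Upland (or its reverse).

74 min — the shortest possible round trip.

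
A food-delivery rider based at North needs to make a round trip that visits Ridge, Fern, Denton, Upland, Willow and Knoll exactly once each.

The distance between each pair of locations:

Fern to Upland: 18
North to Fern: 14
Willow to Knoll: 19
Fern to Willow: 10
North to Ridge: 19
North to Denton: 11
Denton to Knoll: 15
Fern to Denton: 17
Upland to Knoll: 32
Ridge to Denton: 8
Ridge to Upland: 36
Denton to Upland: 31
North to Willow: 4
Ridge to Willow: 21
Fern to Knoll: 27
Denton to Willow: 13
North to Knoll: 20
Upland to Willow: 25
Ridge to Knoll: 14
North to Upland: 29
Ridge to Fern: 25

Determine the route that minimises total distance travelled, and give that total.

Minimum total distance: 97.

With 6 stops there are 6!/2 = 360 distinct round trips (a route and its reverse cost the same).
North→Ridge→Fern→Denton→Upland→Willow→Knoll→North: 19+25+17+31+25+19+20 = 156
North→Ridge→Fern→Denton→Upland→Knoll→Willow→North: 19+25+17+31+32+19+4 = 147
North→Ridge→Fern→Denton→Willow→Upland→Knoll→North: 19+25+17+13+25+32+20 = 151
North→Ridge→Fern→Denton→Willow→Knoll→Upland→North: 19+25+17+13+19+32+29 = 154
North→Ridge→Fern→Denton→Knoll→Upland→Willow→North: 19+25+17+15+32+25+4 = 137
North→Ridge→Fern→Denton→Knoll→Willow→Upland→North: 19+25+17+15+19+25+29 = 149
North→Ridge→Fern→Upland→Denton→Willow→Knoll→North: 19+25+18+31+13+19+20 = 145
North→Ridge→Fern→Upland→Denton→Knoll→Willow→North: 19+25+18+31+15+19+4 = 131
… (352 more)
North→Denton→Ridge→Knoll→Upland→Fern→Willow→North: 11+8+14+32+18+10+4 = 97  ← best
The minimum is 97.
One optimal route: North → Denton → Ridge → Knoll → Upland → Fern → Willow → North (or its reverse).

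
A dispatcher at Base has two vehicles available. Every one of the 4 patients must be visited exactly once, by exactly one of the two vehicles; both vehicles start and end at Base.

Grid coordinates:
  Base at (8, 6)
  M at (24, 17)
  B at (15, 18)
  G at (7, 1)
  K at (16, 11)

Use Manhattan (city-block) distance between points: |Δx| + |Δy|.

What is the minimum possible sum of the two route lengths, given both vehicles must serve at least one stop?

68 — the smallest possible combined total.

Try each way of splitting the stops between the two vehicles (each non-empty) and, for each split, find the best tour for each vehicle:
  {M} + {B, G, K}: 54 + 52 = 106
  {B} + {M, G, K}: 38 + 66 = 104
  {M, B} + {G, K}: 56 + 38 = 94
  {G} + {M, B, K}: 12 + 56 = 68
  {M, G} + {B, K}: 66 + 40 = 106
  {B, G} + {M, K}: 50 + 54 = 104
  … (7 splits in total)
Best: vehicle 1 Base → G → Base = 12; vehicle 2 Base → B → M → K → Base = 56; combined 68.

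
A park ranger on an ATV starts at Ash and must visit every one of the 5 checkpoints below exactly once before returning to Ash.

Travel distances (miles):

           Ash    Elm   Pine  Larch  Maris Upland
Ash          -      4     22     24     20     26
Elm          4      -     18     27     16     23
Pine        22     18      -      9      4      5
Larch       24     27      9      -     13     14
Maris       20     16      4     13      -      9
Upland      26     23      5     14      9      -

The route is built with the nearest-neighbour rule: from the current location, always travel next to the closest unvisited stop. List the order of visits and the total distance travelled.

Nearest-neighbour total = 67 miles; route Ash → Elm → Maris → Pine → Upland → Larch → Ash.

From Ash: distances to unvisited — Elm=4, Maris=20, Pine=22, Larch=24, Upland=26. Nearest is Elm (4).
From Elm: distances to unvisited — Maris=16, Pine=18, Upland=23, Larch=27. Nearest is Maris (16).
From Maris: distances to unvisited — Pine=4, Upland=9, Larch=13. Nearest is Pine (4).
From Pine: distances to unvisited — Upland=5, Larch=9. Nearest is Upland (5).
From Upland: distances to unvisited — Larch=14. Nearest is Larch (14).
Return Larch→Ash: 24.
Total = 4 + 16 + 4 + 5 + 14 + 24 = 67.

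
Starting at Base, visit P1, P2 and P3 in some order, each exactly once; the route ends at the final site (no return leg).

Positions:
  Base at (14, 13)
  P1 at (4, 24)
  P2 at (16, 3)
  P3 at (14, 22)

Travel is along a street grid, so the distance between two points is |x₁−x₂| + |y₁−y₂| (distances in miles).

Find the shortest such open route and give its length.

Shortest open route: 45 miles.

There are 3! = 6 possible orderings.
Base - P1 - P2 - P3: 21+33+21 = 75
Base - P1 - P3 - P2: 21+12+21 = 54
Base - P2 - P1 - P3: 12+33+12 = 57
Base - P2 - P3 - P1: 12+21+12 = 45
Base - P3 - P1 - P2: 9+12+33 = 54
Base - P3 - P2 - P1: 9+21+33 = 63
The minimum is 45.
One shortest path: Base → P2 → P3 → P1.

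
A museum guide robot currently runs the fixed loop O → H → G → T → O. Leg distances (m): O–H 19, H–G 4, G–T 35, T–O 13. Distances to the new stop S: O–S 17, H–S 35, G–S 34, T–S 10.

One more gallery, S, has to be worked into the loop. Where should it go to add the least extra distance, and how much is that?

Insertion cost between consecutive stops i–j is d(i,S) + d(S,j) − d(i,j):
  between O and H: 17 + 35 − 19 = 33
  between H and G: 35 + 34 − 4 = 65
  between G and T: 34 + 10 − 35 = 9
  between T and O: 10 + 17 − 13 = 14
Cheapest insertion is between G and T, adding 9.
New total = 71 + 9 = 80.

+9 m — insert S between G and T.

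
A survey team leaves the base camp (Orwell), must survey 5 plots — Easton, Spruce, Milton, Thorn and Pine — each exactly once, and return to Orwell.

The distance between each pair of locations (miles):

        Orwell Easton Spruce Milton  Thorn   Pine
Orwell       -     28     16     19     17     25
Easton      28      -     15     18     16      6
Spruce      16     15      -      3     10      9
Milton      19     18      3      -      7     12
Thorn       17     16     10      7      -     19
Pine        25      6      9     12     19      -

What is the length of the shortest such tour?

Orwell - Easton - Spruce - Milton - Thorn - Pine - Orwell: 28+15+3+7+19+25 = 97
Orwell - Easton - Spruce - Milton - Pine - Thorn - Orwell: 28+15+3+12+19+17 = 94
Orwell - Easton - Spruce - Thorn - Milton - Pine - Orwell: 28+15+10+7+12+25 = 97
Orwell - Easton - Spruce - Thorn - Pine - Milton - Orwell: 28+15+10+19+12+19 = 103
Orwell - Easton - Spruce - Pine - Milton - Thorn - Orwell: 28+15+9+12+7+17 = 88
Orwell - Easton - Spruce - Pine - Thorn - Milton - Orwell: 28+15+9+19+7+19 = 97
Orwell - Easton - Milton - Spruce - Thorn - Pine - Orwell: 28+18+3+10+19+25 = 103
Orwell - Easton - Milton - Spruce - Pine - Thorn - Orwell: 28+18+3+9+19+17 = 94
Orwell - Easton - Milton - Thorn - Spruce - Pine - Orwell: 28+18+7+10+9+25 = 97
Orwell - Easton - Milton - Thorn - Pine - Spruce - Orwell: 28+18+7+19+9+16 = 97
Orwell - Easton - Milton - Pine - Spruce - Thorn - Orwell: 28+18+12+9+10+17 = 94
Orwell - Easton - Milton - Pine - Thorn - Spruce - Orwell: 28+18+12+19+10+16 = 103
Orwell - Easton - Thorn - Spruce - Milton - Pine - Orwell: 28+16+10+3+12+25 = 94
Orwell - Easton - Thorn - Spruce - Pine - Milton - Orwell: 28+16+10+9+12+19 = 94
… (46 more)
Orwell - Easton - Pine - Spruce - Milton - Thorn - Orwell: 28+6+9+3+7+17 = 70  ← best
The minimum is 70.
One optimal route: Orwell → Easton → Pine → Spruce → Milton → Thorn → Orwell (or its reverse).

Shortest round trip = 70 miles.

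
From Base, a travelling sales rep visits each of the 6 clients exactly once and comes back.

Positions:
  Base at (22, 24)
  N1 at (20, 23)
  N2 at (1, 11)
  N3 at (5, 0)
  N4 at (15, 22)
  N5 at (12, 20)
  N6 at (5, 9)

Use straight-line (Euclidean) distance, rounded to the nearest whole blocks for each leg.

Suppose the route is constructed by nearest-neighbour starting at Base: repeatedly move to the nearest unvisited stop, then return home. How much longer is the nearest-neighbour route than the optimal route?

Base: N1=2, N4=7, N5=11, N6=23, N2=25, N3=29 ⇒ N1
N1: N4=5, N5=9, N6=21, N2=22, N3=27 ⇒ N4
N4: N5=4, N6=16, N2=18, N3=24 ⇒ N5
N5: N6=13, N2=14, N3=21 ⇒ N6
N6: N2=4, N3=9 ⇒ N2
N2: N3=12 ⇒ N3
NN route Base → N1 → N4 → N5 → N6 → N2 → N3 → Base costs 69.
Optimal: Base → N1 → N3 → N6 → N2 → N5 → N4 → Base costs 67 (by enumerating all 360 distinct tours).
Excess = 69 − 67 = 2.

Excess over optimum: 2 blocks.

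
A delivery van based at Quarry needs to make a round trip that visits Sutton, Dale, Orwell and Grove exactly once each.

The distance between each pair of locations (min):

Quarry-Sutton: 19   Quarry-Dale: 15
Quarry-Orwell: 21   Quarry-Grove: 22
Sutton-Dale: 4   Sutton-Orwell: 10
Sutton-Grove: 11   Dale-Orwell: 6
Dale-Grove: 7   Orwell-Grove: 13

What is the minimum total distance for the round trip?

64 min — the shortest possible round trip.

There are 12 distinct closed tours to check (reversals are equivalent).
Quarry→Sutton→Dale→Orwell→Grove→Quarry: 19+4+6+13+22 = 64
Quarry→Sutton→Dale→Grove→Orwell→Quarry: 19+4+7+13+21 = 64
Quarry→Sutton→Orwell→Dale→Grove→Quarry: 19+10+6+7+22 = 64
Quarry→Sutton→Orwell→Grove→Dale→Quarry: 19+10+13+7+15 = 64
Quarry→Sutton→Grove→Dale→Orwell→Quarry: 19+11+7+6+21 = 64
Quarry→Sutton→Grove→Orwell→Dale→Quarry: 19+11+13+6+15 = 64
Quarry→Dale→Sutton→Orwell→Grove→Quarry: 15+4+10+13+22 = 64
Quarry→Dale→Sutton→Grove→Orwell→Quarry: 15+4+11+13+21 = 64
Quarry→Dale→Orwell→Sutton→Grove→Quarry: 15+6+10+11+22 = 64
Quarry→Dale→Grove→Sutton→Orwell→Quarry: 15+7+11+10+21 = 64
Quarry→Orwell→Sutton→Dale→Grove→Quarry: 21+10+4+7+22 = 64
Quarry→Orwell→Dale→Sutton→Grove→Quarry: 21+6+4+11+22 = 64
The minimum is 64.
One optimal route: Quarry → Sutton → Dale → Orwell → Grove → Quarry (or its reverse).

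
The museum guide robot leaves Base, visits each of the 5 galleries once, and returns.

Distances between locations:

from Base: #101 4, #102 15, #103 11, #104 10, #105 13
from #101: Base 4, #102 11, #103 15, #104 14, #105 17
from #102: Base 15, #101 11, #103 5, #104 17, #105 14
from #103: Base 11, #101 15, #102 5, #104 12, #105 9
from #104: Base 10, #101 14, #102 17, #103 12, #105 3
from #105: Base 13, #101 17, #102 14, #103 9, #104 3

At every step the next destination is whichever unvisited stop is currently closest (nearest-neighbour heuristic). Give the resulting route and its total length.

42 along Base → #101 → #102 → #103 → #105 → #104 → Base.

At Base the remaining stops are #101 4, #104 10, #103 11, #105 13, #102 15; go to #101.
At #101 the remaining stops are #102 11, #104 14, #103 15, #105 17; go to #102.
At #102 the remaining stops are #103 5, #105 14, #104 17; go to #103.
At #103 the remaining stops are #105 9, #104 12; go to #105.
At #105 the remaining stops are #104 3; go to #104.
Return #104→Base: 10.
Total = 4 + 11 + 5 + 9 + 3 + 10 = 42.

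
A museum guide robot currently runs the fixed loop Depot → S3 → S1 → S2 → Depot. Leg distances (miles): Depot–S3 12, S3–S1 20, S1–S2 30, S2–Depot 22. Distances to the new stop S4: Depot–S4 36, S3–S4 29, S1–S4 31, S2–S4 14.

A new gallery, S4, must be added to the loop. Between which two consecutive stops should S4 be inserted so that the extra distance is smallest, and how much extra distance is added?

+15 miles — insert S4 between S1 and S2.

Insertion cost between consecutive stops i–j is d(i,S4) + d(S4,j) − d(i,j):
  between Depot and S3: 36 + 29 − 12 = 53
  between S3 and S1: 29 + 31 − 20 = 40
  between S1 and S2: 31 + 14 − 30 = 15
  between S2 and Depot: 14 + 36 − 22 = 28
Cheapest insertion is between S1 and S2, adding 15.
New total = 84 + 15 = 99.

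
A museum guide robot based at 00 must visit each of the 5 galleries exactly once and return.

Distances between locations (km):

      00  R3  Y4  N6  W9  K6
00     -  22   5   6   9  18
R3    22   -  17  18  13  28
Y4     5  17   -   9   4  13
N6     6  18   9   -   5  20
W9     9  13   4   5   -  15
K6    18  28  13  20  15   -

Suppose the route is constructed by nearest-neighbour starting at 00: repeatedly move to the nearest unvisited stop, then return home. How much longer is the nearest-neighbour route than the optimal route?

The nearest-neighbour route is 8 km longer than optimal.

00: Y4=5, N6=6, W9=9, K6=18, R3=22 ⇒ Y4
Y4: W9=4, N6=9, K6=13, R3=17 ⇒ W9
W9: N6=5, R3=13, K6=15 ⇒ N6
N6: R3=18, K6=20 ⇒ R3
R3: K6=28 ⇒ K6
NN route 00 → Y4 → W9 → N6 → R3 → K6 → 00 costs 78.
Optimal: 00 → Y4 → K6 → R3 → W9 → N6 → 00 costs 70 (by enumerating all 60 distinct tours).
Excess = 78 − 70 = 8.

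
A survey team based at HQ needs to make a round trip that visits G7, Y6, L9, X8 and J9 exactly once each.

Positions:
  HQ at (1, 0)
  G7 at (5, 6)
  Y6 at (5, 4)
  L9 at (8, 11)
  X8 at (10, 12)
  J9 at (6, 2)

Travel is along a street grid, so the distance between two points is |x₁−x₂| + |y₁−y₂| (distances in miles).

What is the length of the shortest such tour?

Minimum total distance: 42 miles.

There are 60 distinct closed tours to check (reversals are equivalent).
HQ - G7 - Y6 - L9 - X8 - J9 - HQ: 10+2+10+3+14+7 = 46
HQ - G7 - Y6 - L9 - J9 - X8 - HQ: 10+2+10+11+14+21 = 68
HQ - G7 - Y6 - X8 - L9 - J9 - HQ: 10+2+13+3+11+7 = 46
HQ - G7 - Y6 - X8 - J9 - L9 - HQ: 10+2+13+14+11+18 = 68
HQ - G7 - Y6 - J9 - L9 - X8 - HQ: 10+2+3+11+3+21 = 50
HQ - G7 - Y6 - J9 - X8 - L9 - HQ: 10+2+3+14+3+18 = 50
HQ - G7 - L9 - Y6 - X8 - J9 - HQ: 10+8+10+13+14+7 = 62
HQ - G7 - L9 - Y6 - J9 - X8 - HQ: 10+8+10+3+14+21 = 66
HQ - G7 - L9 - X8 - Y6 - J9 - HQ: 10+8+3+13+3+7 = 44
HQ - G7 - L9 - X8 - J9 - Y6 - HQ: 10+8+3+14+3+8 = 46
HQ - G7 - L9 - J9 - Y6 - X8 - HQ: 10+8+11+3+13+21 = 66
HQ - G7 - L9 - J9 - X8 - Y6 - HQ: 10+8+11+14+13+8 = 64
HQ - G7 - X8 - Y6 - L9 - J9 - HQ: 10+11+13+10+11+7 = 62
HQ - G7 - X8 - Y6 - J9 - L9 - HQ: 10+11+13+3+11+18 = 66
… (46 more)
HQ - Y6 - G7 - L9 - X8 - J9 - HQ: 8+2+8+3+14+7 = 42  ← best
The minimum is 42.
One optimal route: HQ → Y6 → G7 → L9 → X8 → J9 → HQ (or its reverse).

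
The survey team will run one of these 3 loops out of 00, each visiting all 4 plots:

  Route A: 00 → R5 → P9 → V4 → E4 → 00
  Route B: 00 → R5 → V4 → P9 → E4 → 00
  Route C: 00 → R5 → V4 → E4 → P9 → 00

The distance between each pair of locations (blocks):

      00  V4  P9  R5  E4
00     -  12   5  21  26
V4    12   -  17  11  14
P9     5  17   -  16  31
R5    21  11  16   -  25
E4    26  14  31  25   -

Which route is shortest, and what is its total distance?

Route A: 21 + 16 + 17 + 14 + 26 = 94
Route B: 21 + 11 + 17 + 31 + 26 = 106
Route C: 21 + 11 + 14 + 31 + 5 = 82

Shortest is Route C, total 82 blocks.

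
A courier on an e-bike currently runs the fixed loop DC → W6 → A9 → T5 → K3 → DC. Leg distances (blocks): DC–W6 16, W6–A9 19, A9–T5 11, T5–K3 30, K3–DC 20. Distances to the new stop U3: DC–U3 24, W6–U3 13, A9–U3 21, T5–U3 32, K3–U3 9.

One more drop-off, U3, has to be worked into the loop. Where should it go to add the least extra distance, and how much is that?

Minimum extra distance: 11 blocks, inserting U3 between T5 and K3.

Insertion cost between consecutive stops i–j is d(i,U3) + d(U3,j) − d(i,j):
  between DC and W6: 24 + 13 − 16 = 21
  between W6 and A9: 13 + 21 − 19 = 15
  between A9 and T5: 21 + 32 − 11 = 42
  between T5 and K3: 32 + 9 − 30 = 11
  between K3 and DC: 9 + 24 − 20 = 13
Cheapest insertion is between T5 and K3, adding 11.
New total = 96 + 11 = 107.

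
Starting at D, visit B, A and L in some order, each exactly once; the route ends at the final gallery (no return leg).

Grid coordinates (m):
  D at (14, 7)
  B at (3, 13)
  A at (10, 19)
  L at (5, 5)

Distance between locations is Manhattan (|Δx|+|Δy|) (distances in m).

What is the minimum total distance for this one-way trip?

There are 3! = 6 possible orderings.
D → B → A → L: 17+13+19 = 49
D → B → L → A: 17+10+19 = 46
D → A → B → L: 16+13+10 = 39
D → A → L → B: 16+19+10 = 45
D → L → B → A: 11+10+13 = 34
D → L → A → B: 11+19+13 = 43
The minimum is 34.
One shortest path: D → L → B → A.

Minimum one-way distance = 34 m.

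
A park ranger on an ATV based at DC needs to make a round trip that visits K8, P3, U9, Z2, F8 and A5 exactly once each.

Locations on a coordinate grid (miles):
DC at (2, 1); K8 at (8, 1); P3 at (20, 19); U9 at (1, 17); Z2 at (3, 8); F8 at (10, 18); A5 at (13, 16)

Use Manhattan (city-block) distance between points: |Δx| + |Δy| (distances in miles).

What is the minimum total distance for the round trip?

76 miles — the shortest possible round trip.

DC→K8→P3→U9→Z2→F8→A5→DC: 6+30+21+11+17+5+26 = 116
DC→K8→P3→U9→Z2→A5→F8→DC: 6+30+21+11+18+5+25 = 116
DC→K8→P3→U9→F8→Z2→A5→DC: 6+30+21+10+17+18+26 = 128
DC→K8→P3→U9→F8→A5→Z2→DC: 6+30+21+10+5+18+8 = 98
DC→K8→P3→U9→A5→Z2→F8→DC: 6+30+21+13+18+17+25 = 130
DC→K8→P3→U9→A5→F8→Z2→DC: 6+30+21+13+5+17+8 = 100
DC→K8→P3→Z2→U9→F8→A5→DC: 6+30+28+11+10+5+26 = 116
DC→K8→P3→Z2→U9→A5→F8→DC: 6+30+28+11+13+5+25 = 118
… (352 more)
DC→K8→A5→P3→F8→U9→Z2→DC: 6+20+10+11+10+11+8 = 76  ← best
The minimum is 76.
One optimal route: DC → K8 → A5 → P3 → F8 → U9 → Z2 → DC (or its reverse).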